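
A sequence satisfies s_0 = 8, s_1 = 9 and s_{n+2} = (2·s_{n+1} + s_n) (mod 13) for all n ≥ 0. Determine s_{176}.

We have s_0 = 8; s_1 = 9; s_2 = 0; s_3 = 9; s_4 = 5; s_5 = 6; s_6 = 4; s_7 = 1; s_8 = 6; s_9 = 0; s_{10} = 6; s_{11} = 12; s_{12} = 4; s_{13} = 7; s_{14} = 5; s_{15} = 4; s_{16} = 0; s_{17} = 4; s_{18} = 8; s_{19} = 7; s_{20} = 9; s_{21} = 12; s_{22} = 7; s_{23} = 0; s_{24} = 7; s_{25} = 1; s_{26} = 9; s_{27} = 6; s_{28} = 8; s_{29} = 9.
The sequence repeats with period 28.
So s_{176} = s_{0 + ((176-0) mod 28)} = s_8 = 6.

6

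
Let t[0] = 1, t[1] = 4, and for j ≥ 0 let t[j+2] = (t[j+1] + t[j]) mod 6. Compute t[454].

We have t[0] = 1; t[1] = 4; t[2] = 5; t[3] = 3; t[4] = 2; t[5] = 5; t[6] = 1; t[7] = 0; t[8] = 1; t[9] = 1; t[10] = 2; t[11] = 3; t[12] = 5; t[13] = 2; t[14] = 1; t[15] = 3; t[16] = 4; t[17] = 1; t[18] = 5; t[19] = 0; t[20] = 5; t[21] = 5; t[22] = 4; t[23] = 3; t[24] = 1; t[25] = 4.
Since (t[24], t[25]) = (t[0], t[1]) = (1, 4) (two consecutive terms determine the rest), the sequence is periodic with period 24.
So t[454] = t[0 + ((454-0) mod 24)] = t[22] = 4.

4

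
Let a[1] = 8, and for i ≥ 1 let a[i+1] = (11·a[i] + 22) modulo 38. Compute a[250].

8

Computing terms: a[1] = 8, a[2] = 34, a[3] = 16, a[4] = 8.
Since a[4] = a[1] = 8, the sequence is periodic with period 3.
(250 - 1) mod 3 = 0, so a[250] = a[1] = 8.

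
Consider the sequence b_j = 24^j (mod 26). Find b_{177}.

We have b_0 = 1,  b_1 = 24,  b_2 = 4,  b_3 = 18,  b_4 = 16,  b_5 = 20,  b_6 = 12,  b_7 = 2,  b_8 = 22,  b_9 = 8,  b_{10} = 10,  b_{11} = 6,  b_{12} = 14,  b_{13} = 24.
Since b_{13} = b_1 = 24, the sequence is eventually periodic: after a pre-period of length 1 it cycles with period 12.
For j ≥ 1, b_j depends only on (j - 1) mod 12. (177 - 1) mod 12 = 8, so b_{177} = b_9 = 8.

8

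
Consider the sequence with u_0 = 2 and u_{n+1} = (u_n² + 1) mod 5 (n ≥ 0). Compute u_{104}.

1

We have u_0 = 2,  u_1 = 0,  u_2 = 1,  u_3 = 2.
Since u_3 = u_0 = 2, the sequence is periodic with period 3.
(104 - 0) mod 3 = 2, so u_{104} = u_2 = 1.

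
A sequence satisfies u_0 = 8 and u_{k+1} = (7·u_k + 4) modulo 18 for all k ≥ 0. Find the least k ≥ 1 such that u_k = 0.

Computing terms: u_0 = 8,  u_1 = 6,  u_2 = 10,  u_3 = 2,  u_4 = 0,  u_5 = 4,  u_6 = 14,  u_7 = 12,  u_8 = 16,  u_9 = 8.
The sequence repeats with period 9.
The value 0 first appears (with k ≥ 1) at u_4.

4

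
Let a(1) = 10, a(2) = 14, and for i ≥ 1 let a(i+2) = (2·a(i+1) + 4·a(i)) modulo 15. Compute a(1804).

12

Computing terms: a(1) = 10; a(2) = 14; a(3) = 8; a(4) = 12; a(5) = 11; a(6) = 10; a(7) = 4; a(8) = 3; a(9) = 7; a(10) = 11; a(11) = 5; a(12) = 9; a(13) = 8; a(14) = 7; a(15) = 1; a(16) = 0; a(17) = 4; a(18) = 8; a(19) = 2; a(20) = 6; a(21) = 5; a(22) = 4; a(23) = 13; a(24) = 12; a(25) = 1; a(26) = 5; a(27) = 14; a(28) = 3; a(29) = 2; a(30) = 1; a(31) = 10; a(32) = 9; a(33) = 13; a(34) = 2; a(35) = 11; a(36) = 0; a(37) = 14; a(38) = 13; a(39) = 7; a(40) = 6; a(41) = 10; a(42) = 14.
Since (a(41), a(42)) = (a(1), a(2)) = (10, 14) (two consecutive terms determine the rest), the sequence is periodic with period 40.
(1804 - 1) mod 40 = 3, so a(1804) = a(4) = 12.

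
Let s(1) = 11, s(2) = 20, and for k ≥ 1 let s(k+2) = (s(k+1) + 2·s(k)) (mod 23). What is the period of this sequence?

22

s(1) = 11,  s(2) = 20,  s(3) = 19,  s(4) = 13,  s(5) = 5,  s(6) = 8,  s(7) = 18,  s(8) = 11,  s(9) = 1,  s(10) = 0,  s(11) = 2,  s(12) = 2,  s(13) = 6,  s(14) = 10,  s(15) = 22,  s(16) = 19,  s(17) = 17,  s(18) = 9,  s(19) = 20,  s(20) = 15,  s(21) = 9,  s(22) = 16,  s(23) = 11,  s(24) = 20.
The sequence repeats with period 22.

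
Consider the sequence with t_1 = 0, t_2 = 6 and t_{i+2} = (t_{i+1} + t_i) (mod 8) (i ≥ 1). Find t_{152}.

Computing terms: t_1 = 0,  t_2 = 6,  t_3 = 6,  t_4 = 4,  t_5 = 2,  t_6 = 6,  t_7 = 0,  t_8 = 6.
The sequence repeats with period 6.
(152 - 1) mod 6 = 1, so t_{152} = t_2 = 6.

6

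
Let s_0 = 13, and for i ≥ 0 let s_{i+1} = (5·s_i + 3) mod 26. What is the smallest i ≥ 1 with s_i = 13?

4

Computing terms: s_0 = 13, s_1 = 16, s_2 = 5, s_3 = 2, s_4 = 13.
Since s_4 = s_0 = 13, the sequence is periodic with period 4.
The value 13 next appears (with i ≥ 1) at s_4.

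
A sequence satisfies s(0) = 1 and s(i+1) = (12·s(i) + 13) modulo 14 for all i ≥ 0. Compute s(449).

13

s(0) = 1, s(1) = 11, s(2) = 5, s(3) = 3, s(4) = 7, s(5) = 13, s(6) = 1.
The sequence repeats with period 6.
(449 - 0) mod 6 = 5, so s(449) = s(5) = 13.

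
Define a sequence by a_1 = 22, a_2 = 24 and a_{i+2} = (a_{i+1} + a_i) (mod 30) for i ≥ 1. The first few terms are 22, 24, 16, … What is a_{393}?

a_1 = 22, a_2 = 24, a_3 = 16, a_4 = 10, a_5 = 26, a_6 = 6, a_7 = 2, a_8 = 8, a_9 = 10, a_{10} = 18, a_{11} = 28, a_{12} = 16, a_{13} = 14, a_{14} = 0, a_{15} = 14, a_{16} = 14, a_{17} = 28, a_{18} = 12, a_{19} = 10, a_{20} = 22, a_{21} = 2, a_{22} = 24, a_{23} = 26, a_{24} = 20, a_{25} = 16, a_{26} = 6, a_{27} = 22, a_{28} = 28, a_{29} = 20, a_{30} = 18, a_{31} = 8, a_{32} = 26, a_{33} = 4, a_{34} = 0, a_{35} = 4, a_{36} = 4, a_{37} = 8, a_{38} = 12, a_{39} = 20, a_{40} = 2, a_{41} = 22, a_{42} = 24.
Since (a_{41}, a_{42}) = (a_1, a_2) = (22, 24) (two consecutive terms determine the rest), the sequence is periodic with period 40.
(393 - 1) mod 40 = 32, so a_{393} = a_{33} = 4.

4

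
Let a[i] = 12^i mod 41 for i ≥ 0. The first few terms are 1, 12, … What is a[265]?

38

a[0] = 1; a[1] = 12; a[2] = 21; a[3] = 6; a[4] = 31; a[5] = 3; a[6] = 36; a[7] = 22; a[8] = 18; a[9] = 11; a[10] = 9; a[11] = 26; a[12] = 25; a[13] = 13; a[14] = 33; a[15] = 27; a[16] = 37; a[17] = 34; a[18] = 39; a[19] = 17; a[20] = 40; a[21] = 29; a[22] = 20; a[23] = 35; a[24] = 10; a[25] = 38; a[26] = 5; a[27] = 19; a[28] = 23; a[29] = 30; a[30] = 32; a[31] = 15; a[32] = 16; a[33] = 28; a[34] = 8; a[35] = 14; a[36] = 4; a[37] = 7; a[38] = 2; a[39] = 24; a[40] = 1.
The sequence repeats with period 40.
(265 - 0) mod 40 = 25, so a[265] = a[25] = 38.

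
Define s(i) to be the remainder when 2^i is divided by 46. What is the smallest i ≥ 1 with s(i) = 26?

8

Listing terms: s(0) = 1; s(1) = 2; s(2) = 4; s(3) = 8; s(4) = 16; s(5) = 32; s(6) = 18; s(7) = 36; s(8) = 26; s(9) = 6; s(10) = 12; s(11) = 24; s(12) = 2.
Since s(12) = s(1) = 2, the sequence is eventually periodic: after a pre-period of length 1 it cycles with period 11.
The value 26 first appears (with i ≥ 1) at s(8).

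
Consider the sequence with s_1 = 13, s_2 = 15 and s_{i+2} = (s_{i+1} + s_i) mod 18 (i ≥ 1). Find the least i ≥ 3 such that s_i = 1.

s_1 = 13; s_2 = 15; s_3 = 10; s_4 = 7; s_5 = 17; s_6 = 6; s_7 = 5; s_8 = 11; s_9 = 16; s_{10} = 9; s_{11} = 7; s_{12} = 16; s_{13} = 5; s_{14} = 3; s_{15} = 8; s_{16} = 11; s_{17} = 1; s_{18} = 12; s_{19} = 13; s_{20} = 7; s_{21} = 2; s_{22} = 9; s_{23} = 11; s_{24} = 2; s_{25} = 13; s_{26} = 15.
The sequence repeats with period 24.
The value 1 first appears (with i ≥ 3) at s_{17}.

17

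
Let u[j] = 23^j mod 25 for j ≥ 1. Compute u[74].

We have u[1] = 23; u[2] = 4; u[3] = 17; u[4] = 16; u[5] = 18; u[6] = 14; u[7] = 22; u[8] = 6; u[9] = 13; u[10] = 24; u[11] = 2; u[12] = 21; u[13] = 8; u[14] = 9; u[15] = 7; u[16] = 11; u[17] = 3; u[18] = 19; u[19] = 12; u[20] = 1; u[21] = 23.
The sequence repeats with period 20.
So u[74] = u[1 + ((74-1) mod 20)] = u[14] = 9.

9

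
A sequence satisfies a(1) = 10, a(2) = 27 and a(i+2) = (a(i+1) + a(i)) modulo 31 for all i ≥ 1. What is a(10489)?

23

Listing terms: a(1) = 10; a(2) = 27; a(3) = 6; a(4) = 2; a(5) = 8; a(6) = 10; a(7) = 18; a(8) = 28; a(9) = 15; a(10) = 12; a(11) = 27; a(12) = 8; a(13) = 4; a(14) = 12; a(15) = 16; a(16) = 28; a(17) = 13; a(18) = 10; a(19) = 23; a(20) = 2; a(21) = 25; a(22) = 27; a(23) = 21; a(24) = 17; a(25) = 7; a(26) = 24; a(27) = 0; a(28) = 24; a(29) = 24; a(30) = 17; a(31) = 10; a(32) = 27.
Since (a(31), a(32)) = (a(1), a(2)) = (10, 27) (two consecutive terms determine the rest), the sequence is periodic with period 30.
(10489 - 1) mod 30 = 18, so a(10489) = a(19) = 23.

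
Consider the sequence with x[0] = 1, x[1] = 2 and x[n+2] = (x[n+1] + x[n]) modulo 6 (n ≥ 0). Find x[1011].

Computing terms: x[0] = 1; x[1] = 2; x[2] = 3; x[3] = 5; x[4] = 2; x[5] = 1; x[6] = 3; x[7] = 4; x[8] = 1; x[9] = 5; x[10] = 0; x[11] = 5; x[12] = 5; x[13] = 4; x[14] = 3; x[15] = 1; x[16] = 4; x[17] = 5; x[18] = 3; x[19] = 2; x[20] = 5; x[21] = 1; x[22] = 0; x[23] = 1; x[24] = 1; x[25] = 2.
Since (x[24], x[25]) = (x[0], x[1]) = (1, 2) (two consecutive terms determine the rest), the sequence is periodic with period 24.
(1011 - 0) mod 24 = 3, so x[1011] = x[3] = 5.

5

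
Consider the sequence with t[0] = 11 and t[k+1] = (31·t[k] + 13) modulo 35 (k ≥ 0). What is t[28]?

Listing terms: t[0] = 11,  t[1] = 4,  t[2] = 32,  t[3] = 25,  t[4] = 18,  t[5] = 11.
The sequence repeats with period 5.
So t[28] = t[0 + ((28-0) mod 5)] = t[3] = 25.

25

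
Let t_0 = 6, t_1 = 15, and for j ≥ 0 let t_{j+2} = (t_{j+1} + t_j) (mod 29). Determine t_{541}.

Listing terms: t_0 = 6, t_1 = 15, t_2 = 21, t_3 = 7, t_4 = 28, t_5 = 6, t_6 = 5, t_7 = 11, t_8 = 16, t_9 = 27, t_{10} = 14, t_{11} = 12, t_{12} = 26, t_{13} = 9, t_{14} = 6, t_{15} = 15.
The sequence repeats with period 14.
So t_{541} = t_{0 + ((541-0) mod 14)} = t_9 = 27.

27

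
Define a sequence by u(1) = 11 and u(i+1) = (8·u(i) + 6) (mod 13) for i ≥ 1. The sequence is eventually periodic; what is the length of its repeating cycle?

4

Computing terms: u(1) = 11; u(2) = 3; u(3) = 4; u(4) = 12; u(5) = 11.
Since u(5) = u(1) = 11, the sequence is periodic with period 4.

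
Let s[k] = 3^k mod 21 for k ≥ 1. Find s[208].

18

We have s[1] = 3,  s[2] = 9,  s[3] = 6,  s[4] = 18,  s[5] = 12,  s[6] = 15,  s[7] = 3.
Since s[7] = s[1] = 3, the sequence is periodic with period 6.
So s[208] = s[1 + ((208-1) mod 6)] = s[4] = 18.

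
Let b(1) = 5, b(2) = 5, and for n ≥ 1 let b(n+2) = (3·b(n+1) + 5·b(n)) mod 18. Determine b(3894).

2

We have b(1) = 5, b(2) = 5, b(3) = 4, b(4) = 1, b(5) = 5, b(6) = 2, b(7) = 13, b(8) = 13, b(9) = 14, b(10) = 17, b(11) = 13, b(12) = 16, b(13) = 5, b(14) = 5.
Since (b(13), b(14)) = (b(1), b(2)) = (5, 5) (two consecutive terms determine the rest), the sequence is periodic with period 12.
So b(3894) = b(1 + ((3894-1) mod 12)) = b(6) = 2.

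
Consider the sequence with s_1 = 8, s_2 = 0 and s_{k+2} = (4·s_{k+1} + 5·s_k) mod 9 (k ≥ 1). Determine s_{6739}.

5

s_1 = 8,  s_2 = 0,  s_3 = 4,  s_4 = 7,  s_5 = 3,  s_6 = 2,  s_7 = 5,  s_8 = 3,  s_9 = 1,  s_{10} = 1,  s_{11} = 0,  s_{12} = 5,  s_{13} = 2,  s_{14} = 6,  s_{15} = 7,  s_{16} = 4,  s_{17} = 6,  s_{18} = 8,  s_{19} = 8,  s_{20} = 0.
Since (s_{19}, s_{20}) = (s_1, s_2) = (8, 0) (two consecutive terms determine the rest), the sequence is periodic with period 18.
So s_{6739} = s_{1 + ((6739-1) mod 18)} = s_7 = 5.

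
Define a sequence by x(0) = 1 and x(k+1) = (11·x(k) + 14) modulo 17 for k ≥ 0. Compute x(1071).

Listing terms: x(0) = 1,  x(1) = 8,  x(2) = 0,  x(3) = 14,  x(4) = 15,  x(5) = 9,  x(6) = 11,  x(7) = 16,  x(8) = 3,  x(9) = 13,  x(10) = 4,  x(11) = 7,  x(12) = 6,  x(13) = 12,  x(14) = 10,  x(15) = 5,  x(16) = 1.
The sequence repeats with period 16.
(1071 - 0) mod 16 = 15, so x(1071) = x(15) = 5.

5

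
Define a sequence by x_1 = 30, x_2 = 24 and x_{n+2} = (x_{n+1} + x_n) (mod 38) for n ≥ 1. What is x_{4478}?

32

We have x_1 = 30; x_2 = 24; x_3 = 16; x_4 = 2; x_5 = 18; x_6 = 20; x_7 = 0; x_8 = 20; x_9 = 20; x_{10} = 2; x_{11} = 22; x_{12} = 24; x_{13} = 8; x_{14} = 32; x_{15} = 2; x_{16} = 34; x_{17} = 36; x_{18} = 32; x_{19} = 30; x_{20} = 24.
The sequence repeats with period 18.
So x_{4478} = x_{1 + ((4478-1) mod 18)} = x_{14} = 32.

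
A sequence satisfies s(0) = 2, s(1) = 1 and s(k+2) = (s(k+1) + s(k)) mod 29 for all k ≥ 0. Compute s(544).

s(0) = 2,  s(1) = 1,  s(2) = 3,  s(3) = 4,  s(4) = 7,  s(5) = 11,  s(6) = 18,  s(7) = 0,  s(8) = 18,  s(9) = 18,  s(10) = 7,  s(11) = 25,  s(12) = 3,  s(13) = 28,  s(14) = 2,  s(15) = 1.
Since (s(14), s(15)) = (s(0), s(1)) = (2, 1) (two consecutive terms determine the rest), the sequence is periodic with period 14.
So s(544) = s(0 + ((544-0) mod 14)) = s(12) = 3.

3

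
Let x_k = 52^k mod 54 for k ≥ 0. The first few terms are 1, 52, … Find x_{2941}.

Computing terms: x_0 = 1; x_1 = 52; x_2 = 4; x_3 = 46; x_4 = 16; x_5 = 22; x_6 = 10; x_7 = 34; x_8 = 40; x_9 = 28; x_{10} = 52.
Since x_{10} = x_1 = 52, the sequence is eventually periodic: after a pre-period of length 1 it cycles with period 9.
For k ≥ 1, x_k depends only on (k - 1) mod 9. (2941 - 1) mod 9 = 6, so x_{2941} = x_7 = 34.

34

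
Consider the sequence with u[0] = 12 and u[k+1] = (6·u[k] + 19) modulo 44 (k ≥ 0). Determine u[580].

1

Listing terms: u[0] = 12,  u[1] = 3,  u[2] = 37,  u[3] = 21,  u[4] = 13,  u[5] = 9,  u[6] = 29,  u[7] = 17,  u[8] = 33,  u[9] = 41,  u[10] = 1,  u[11] = 25,  u[12] = 37.
Since u[12] = u[2] = 37, the sequence is eventually periodic: after a pre-period of length 2 it cycles with period 10.
For k ≥ 2, u[k] depends only on (k - 2) mod 10. (580 - 2) mod 10 = 8, so u[580] = u[10] = 1.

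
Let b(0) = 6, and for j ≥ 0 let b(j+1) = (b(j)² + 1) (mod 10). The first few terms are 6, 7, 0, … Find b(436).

b(0) = 6, b(1) = 7, b(2) = 0, b(3) = 1, b(4) = 2, b(5) = 5, b(6) = 6.
The sequence repeats with period 6.
(436 - 0) mod 6 = 4, so b(436) = b(4) = 2.

2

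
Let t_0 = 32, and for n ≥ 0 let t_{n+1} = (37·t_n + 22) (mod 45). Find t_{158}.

34

We have t_0 = 32; t_1 = 36; t_2 = 4; t_3 = 35; t_4 = 12; t_5 = 16; t_6 = 29; t_7 = 15; t_8 = 37; t_9 = 41; t_{10} = 9; t_{11} = 40; t_{12} = 17; t_{13} = 21; t_{14} = 34; t_{15} = 20; t_{16} = 42; t_{17} = 1; t_{18} = 14; t_{19} = 0; t_{20} = 22; t_{21} = 26; t_{22} = 39; t_{23} = 25; t_{24} = 2; t_{25} = 6; t_{26} = 19; t_{27} = 5; t_{28} = 27; t_{29} = 31; t_{30} = 44; t_{31} = 30; t_{32} = 7; t_{33} = 11; t_{34} = 24; t_{35} = 10; t_{36} = 32.
The sequence repeats with period 36.
So t_{158} = t_{0 + ((158-0) mod 36)} = t_{14} = 34.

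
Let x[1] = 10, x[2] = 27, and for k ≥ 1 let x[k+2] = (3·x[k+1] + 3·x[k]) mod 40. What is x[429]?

x[1] = 10,  x[2] = 27,  x[3] = 31,  x[4] = 14,  x[5] = 15,  x[6] = 7,  x[7] = 26,  x[8] = 19,  x[9] = 15,  x[10] = 22,  x[11] = 31,  x[12] = 39,  x[13] = 10,  x[14] = 27.
The sequence repeats with period 12.
(429 - 1) mod 12 = 8, so x[429] = x[9] = 15.

15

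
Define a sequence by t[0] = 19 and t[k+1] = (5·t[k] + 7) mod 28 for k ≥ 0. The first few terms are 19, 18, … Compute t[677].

22

Listing terms: t[0] = 19, t[1] = 18, t[2] = 13, t[3] = 16, t[4] = 3, t[5] = 22, t[6] = 5, t[7] = 4, t[8] = 27, t[9] = 2, t[10] = 17, t[11] = 8, t[12] = 19.
The sequence repeats with period 12.
So t[677] = t[0 + ((677-0) mod 12)] = t[5] = 22.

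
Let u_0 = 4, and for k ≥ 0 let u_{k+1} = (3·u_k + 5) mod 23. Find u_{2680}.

22

Listing terms: u_0 = 4; u_1 = 17; u_2 = 10; u_3 = 12; u_4 = 18; u_5 = 13; u_6 = 21; u_7 = 22; u_8 = 2; u_9 = 11; u_{10} = 15; u_{11} = 4.
The sequence repeats with period 11.
(2680 - 0) mod 11 = 7, so u_{2680} = u_7 = 22.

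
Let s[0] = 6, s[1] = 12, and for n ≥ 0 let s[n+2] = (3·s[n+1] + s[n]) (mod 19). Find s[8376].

8

s[0] = 6,  s[1] = 12,  s[2] = 4,  s[3] = 5,  s[4] = 0,  s[5] = 5,  s[6] = 15,  s[7] = 12,  s[8] = 13,  s[9] = 13,  s[10] = 14,  s[11] = 17,  s[12] = 8,  s[13] = 3,  s[14] = 17,  s[15] = 16,  s[16] = 8,  s[17] = 2,  s[18] = 14,  s[19] = 6,  s[20] = 13,  s[21] = 7,  s[22] = 15,  s[23] = 14,  s[24] = 0,  s[25] = 14,  s[26] = 4,  s[27] = 7,  s[28] = 6,  s[29] = 6,  s[30] = 5,  s[31] = 2,  s[32] = 11,  s[33] = 16,  s[34] = 2,  s[35] = 3,  s[36] = 11,  s[37] = 17,  s[38] = 5,  s[39] = 13,  s[40] = 6,  s[41] = 12.
Since (s[40], s[41]) = (s[0], s[1]) = (6, 12) (two consecutive terms determine the rest), the sequence is periodic with period 40.
(8376 - 0) mod 40 = 16, so s[8376] = s[16] = 8.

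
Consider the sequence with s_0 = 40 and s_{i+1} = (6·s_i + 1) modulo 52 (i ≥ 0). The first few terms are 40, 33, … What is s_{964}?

47

s_0 = 40, s_1 = 33, s_2 = 43, s_3 = 51, s_4 = 47, s_5 = 23, s_6 = 35, s_7 = 3, s_8 = 19, s_9 = 11, s_{10} = 15, s_{11} = 39, s_{12} = 27, s_{13} = 7, s_{14} = 43.
Since s_{14} = s_2 = 43, the sequence is eventually periodic: after a pre-period of length 2 it cycles with period 12.
For i ≥ 2, s_i depends only on (i - 2) mod 12. (964 - 2) mod 12 = 2, so s_{964} = s_4 = 47.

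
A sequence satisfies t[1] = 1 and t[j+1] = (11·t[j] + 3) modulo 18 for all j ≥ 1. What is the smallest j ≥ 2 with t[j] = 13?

3

Computing terms: t[1] = 1, t[2] = 14, t[3] = 13, t[4] = 2, t[5] = 7, t[6] = 8, t[7] = 1.
The sequence repeats with period 6.
The value 13 first appears (with j ≥ 2) at t[3].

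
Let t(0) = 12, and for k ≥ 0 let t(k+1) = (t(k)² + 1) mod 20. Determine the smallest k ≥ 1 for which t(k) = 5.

Listing terms: t(0) = 12, t(1) = 5, t(2) = 6, t(3) = 17, t(4) = 10, t(5) = 1, t(6) = 2, t(7) = 5.
Since t(7) = t(1) = 5, the sequence is eventually periodic: after a pre-period of length 1 it cycles with period 6.
The value 5 first appears (with k ≥ 1) at t(1).

1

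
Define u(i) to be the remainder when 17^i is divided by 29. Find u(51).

12

Listing terms: u(0) = 1,  u(1) = 17,  u(2) = 28,  u(3) = 12,  u(4) = 1.
Since u(4) = u(0) = 1, the sequence is periodic with period 4.
So u(51) = u(0 + ((51-0) mod 4)) = u(3) = 12.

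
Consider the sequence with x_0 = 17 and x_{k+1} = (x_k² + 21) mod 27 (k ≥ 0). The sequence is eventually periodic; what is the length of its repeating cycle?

Computing terms: x_0 = 17; x_1 = 13; x_2 = 1; x_3 = 22; x_4 = 19; x_5 = 4; x_6 = 10; x_7 = 13.
Since x_7 = x_1 = 13, the sequence is eventually periodic: after a pre-period of length 1 it cycles with period 6.

6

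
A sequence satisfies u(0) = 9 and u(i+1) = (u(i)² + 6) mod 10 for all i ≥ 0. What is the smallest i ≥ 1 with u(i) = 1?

u(0) = 9, u(1) = 7, u(2) = 5, u(3) = 1, u(4) = 7.
Since u(4) = u(1) = 7, the sequence is eventually periodic: after a pre-period of length 1 it cycles with period 3.
The value 1 first appears (with i ≥ 1) at u(3).

3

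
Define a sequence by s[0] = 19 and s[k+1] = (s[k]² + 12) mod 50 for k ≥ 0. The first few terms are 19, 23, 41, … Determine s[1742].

1

s[0] = 19; s[1] = 23; s[2] = 41; s[3] = 43; s[4] = 11; s[5] = 33; s[6] = 1; s[7] = 13; s[8] = 31; s[9] = 23.
Since s[9] = s[1] = 23, the sequence is eventually periodic: after a pre-period of length 1 it cycles with period 8.
For k ≥ 1, s[k] depends only on (k - 1) mod 8. (1742 - 1) mod 8 = 5, so s[1742] = s[6] = 1.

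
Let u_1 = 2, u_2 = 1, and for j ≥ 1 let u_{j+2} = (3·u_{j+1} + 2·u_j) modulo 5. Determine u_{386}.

1

Listing terms: u_1 = 2, u_2 = 1, u_3 = 2, u_4 = 3, u_5 = 3, u_6 = 0, u_7 = 1, u_8 = 3, u_9 = 1, u_{10} = 4, u_{11} = 4, u_{12} = 0, u_{13} = 3, u_{14} = 4, u_{15} = 3, u_{16} = 2, u_{17} = 2, u_{18} = 0, u_{19} = 4, u_{20} = 2, u_{21} = 4, u_{22} = 1, u_{23} = 1, u_{24} = 0, u_{25} = 2, u_{26} = 1.
The sequence repeats with period 24.
So u_{386} = u_{1 + ((386-1) mod 24)} = u_2 = 1.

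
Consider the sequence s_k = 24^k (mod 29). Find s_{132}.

23

We have s_0 = 1, s_1 = 24, s_2 = 25, s_3 = 20, s_4 = 16, s_5 = 7, s_6 = 23, s_7 = 1.
The sequence repeats with period 7.
(132 - 0) mod 7 = 6, so s_{132} = s_6 = 23.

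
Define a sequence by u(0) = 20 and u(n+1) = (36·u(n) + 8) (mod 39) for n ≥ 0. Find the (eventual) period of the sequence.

Listing terms: u(0) = 20, u(1) = 26, u(2) = 8, u(3) = 23, u(4) = 17, u(5) = 35, u(6) = 20.
Since u(6) = u(0) = 20, the sequence is periodic with period 6.

6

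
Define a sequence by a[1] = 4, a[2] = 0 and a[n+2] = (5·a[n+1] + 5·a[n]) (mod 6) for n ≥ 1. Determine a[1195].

4

Listing terms: a[1] = 4,  a[2] = 0,  a[3] = 2,  a[4] = 4,  a[5] = 0.
The sequence repeats with period 3.
(1195 - 1) mod 3 = 0, so a[1195] = a[1] = 4.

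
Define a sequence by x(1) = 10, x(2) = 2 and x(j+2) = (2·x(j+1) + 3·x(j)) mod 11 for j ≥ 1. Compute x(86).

Computing terms: x(1) = 10; x(2) = 2; x(3) = 1; x(4) = 8; x(5) = 8; x(6) = 7; x(7) = 5; x(8) = 9; x(9) = 0; x(10) = 5; x(11) = 10; x(12) = 2.
The sequence repeats with period 10.
So x(86) = x(1 + ((86-1) mod 10)) = x(6) = 7.

7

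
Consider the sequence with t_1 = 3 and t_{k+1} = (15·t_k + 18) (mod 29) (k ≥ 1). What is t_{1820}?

28

Listing terms: t_1 = 3; t_2 = 5; t_3 = 6; t_4 = 21; t_5 = 14; t_6 = 25; t_7 = 16; t_8 = 26; t_9 = 2; t_{10} = 19; t_{11} = 13; t_{12} = 10; t_{13} = 23; t_{14} = 15; t_{15} = 11; t_{16} = 9; t_{17} = 8; t_{18} = 22; t_{19} = 0; t_{20} = 18; t_{21} = 27; t_{22} = 17; t_{23} = 12; t_{24} = 24; t_{25} = 1; t_{26} = 4; t_{27} = 20; t_{28} = 28; t_{29} = 3.
Since t_{29} = t_1 = 3, the sequence is periodic with period 28.
So t_{1820} = t_{1 + ((1820-1) mod 28)} = t_{28} = 28.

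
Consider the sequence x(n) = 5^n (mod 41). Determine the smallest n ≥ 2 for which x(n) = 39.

13

x(1) = 5; x(2) = 25; x(3) = 2; x(4) = 10; x(5) = 9; x(6) = 4; x(7) = 20; x(8) = 18; x(9) = 8; x(10) = 40; x(11) = 36; x(12) = 16; x(13) = 39; x(14) = 31; x(15) = 32; x(16) = 37; x(17) = 21; x(18) = 23; x(19) = 33; x(20) = 1; x(21) = 5.
The sequence repeats with period 20.
The value 39 first appears (with n ≥ 2) at x(13).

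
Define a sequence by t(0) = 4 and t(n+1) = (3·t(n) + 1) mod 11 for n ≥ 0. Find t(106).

t(0) = 4; t(1) = 2; t(2) = 7; t(3) = 0; t(4) = 1; t(5) = 4.
The sequence repeats with period 5.
So t(106) = t(0 + ((106-0) mod 5)) = t(1) = 2.

2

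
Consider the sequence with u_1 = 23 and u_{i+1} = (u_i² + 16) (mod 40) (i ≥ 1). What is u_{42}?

1

u_1 = 23; u_2 = 25; u_3 = 1; u_4 = 17; u_5 = 25.
Since u_5 = u_2 = 25, the sequence is eventually periodic: after a pre-period of length 1 it cycles with period 3.
For i ≥ 2, u_i depends only on (i - 2) mod 3. (42 - 2) mod 3 = 1, so u_{42} = u_3 = 1.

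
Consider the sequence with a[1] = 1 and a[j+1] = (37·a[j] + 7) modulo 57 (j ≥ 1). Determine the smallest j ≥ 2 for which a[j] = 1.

7

We have a[1] = 1; a[2] = 44; a[3] = 39; a[4] = 25; a[5] = 20; a[6] = 6; a[7] = 1.
Since a[7] = a[1] = 1, the sequence is periodic with period 6.
The value 1 next appears (with j ≥ 2) at a[7].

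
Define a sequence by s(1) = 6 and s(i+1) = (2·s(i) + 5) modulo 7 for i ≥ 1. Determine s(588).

s(1) = 6; s(2) = 3; s(3) = 4; s(4) = 6.
The sequence repeats with period 3.
So s(588) = s(1 + ((588-1) mod 3)) = s(3) = 4.

4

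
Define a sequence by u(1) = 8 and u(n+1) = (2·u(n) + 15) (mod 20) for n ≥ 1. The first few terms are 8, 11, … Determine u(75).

We have u(1) = 8; u(2) = 11; u(3) = 17; u(4) = 9; u(5) = 13; u(6) = 1; u(7) = 17.
Since u(7) = u(3) = 17, the sequence is eventually periodic: after a pre-period of length 2 it cycles with period 4.
For n ≥ 3, u(n) depends only on (n - 3) mod 4. (75 - 3) mod 4 = 0, so u(75) = u(3) = 17.

17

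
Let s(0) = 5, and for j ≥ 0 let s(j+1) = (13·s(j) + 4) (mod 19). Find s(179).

Listing terms: s(0) = 5, s(1) = 12, s(2) = 8, s(3) = 13, s(4) = 2, s(5) = 11, s(6) = 14, s(7) = 15, s(8) = 9, s(9) = 7, s(10) = 0, s(11) = 4, s(12) = 18, s(13) = 10, s(14) = 1, s(15) = 17, s(16) = 16, s(17) = 3, s(18) = 5.
The sequence repeats with period 18.
(179 - 0) mod 18 = 17, so s(179) = s(17) = 3.

3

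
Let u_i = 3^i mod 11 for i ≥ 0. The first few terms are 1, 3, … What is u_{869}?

Computing terms: u_0 = 1, u_1 = 3, u_2 = 9, u_3 = 5, u_4 = 4, u_5 = 1.
The sequence repeats with period 5.
(869 - 0) mod 5 = 4, so u_{869} = u_4 = 4.

4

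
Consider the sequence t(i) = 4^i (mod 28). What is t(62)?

16

t(1) = 4, t(2) = 16, t(3) = 8, t(4) = 4.
The sequence repeats with period 3.
So t(62) = t(1 + ((62-1) mod 3)) = t(2) = 16.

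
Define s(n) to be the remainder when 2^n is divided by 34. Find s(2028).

We have s(1) = 2,  s(2) = 4,  s(3) = 8,  s(4) = 16,  s(5) = 32,  s(6) = 30,  s(7) = 26,  s(8) = 18,  s(9) = 2.
The sequence repeats with period 8.
So s(2028) = s(1 + ((2028-1) mod 8)) = s(4) = 16.

16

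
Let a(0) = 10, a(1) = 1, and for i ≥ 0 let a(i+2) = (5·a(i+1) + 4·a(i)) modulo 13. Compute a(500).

6

We have a(0) = 10,  a(1) = 1,  a(2) = 6,  a(3) = 8,  a(4) = 12,  a(5) = 1,  a(6) = 1,  a(7) = 9,  a(8) = 10,  a(9) = 8,  a(10) = 2,  a(11) = 3,  a(12) = 10,  a(13) = 10,  a(14) = 12,  a(15) = 9,  a(16) = 2,  a(17) = 7,  a(18) = 4,  a(19) = 9,  a(20) = 9,  a(21) = 3,  a(22) = 12,  a(23) = 7,  a(24) = 5,  a(25) = 1,  a(26) = 12,  a(27) = 12,  a(28) = 4,  a(29) = 3,  a(30) = 5,  a(31) = 11,  a(32) = 10,  a(33) = 3,  a(34) = 3,  a(35) = 1,  a(36) = 4,  a(37) = 11,  a(38) = 6,  a(39) = 9,  a(40) = 4,  a(41) = 4,  a(42) = 10,  a(43) = 1.
The sequence repeats with period 42.
So a(500) = a(0 + ((500-0) mod 42)) = a(38) = 6.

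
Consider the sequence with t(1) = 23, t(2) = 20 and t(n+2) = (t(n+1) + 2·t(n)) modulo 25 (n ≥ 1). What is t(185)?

13

We have t(1) = 23, t(2) = 20, t(3) = 16, t(4) = 6, t(5) = 13, t(6) = 0, t(7) = 1, t(8) = 1, t(9) = 3, t(10) = 5, t(11) = 11, t(12) = 21, t(13) = 18, t(14) = 10, t(15) = 21, t(16) = 16, t(17) = 8, t(18) = 15, t(19) = 6, t(20) = 11, t(21) = 23, t(22) = 20.
The sequence repeats with period 20.
(185 - 1) mod 20 = 4, so t(185) = t(5) = 13.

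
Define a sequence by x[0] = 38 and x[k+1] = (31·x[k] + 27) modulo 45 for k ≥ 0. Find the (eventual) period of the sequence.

15

x[0] = 38, x[1] = 35, x[2] = 32, x[3] = 29, x[4] = 26, x[5] = 23, x[6] = 20, x[7] = 17, x[8] = 14, x[9] = 11, x[10] = 8, x[11] = 5, x[12] = 2, x[13] = 44, x[14] = 41, x[15] = 38.
The sequence repeats with period 15.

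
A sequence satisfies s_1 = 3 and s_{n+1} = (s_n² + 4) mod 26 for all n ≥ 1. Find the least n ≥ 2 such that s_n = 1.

5

s_1 = 3; s_2 = 13; s_3 = 17; s_4 = 7; s_5 = 1; s_6 = 5; s_7 = 3.
Since s_7 = s_1 = 3, the sequence is periodic with period 6.
The value 1 first appears (with n ≥ 2) at s_5.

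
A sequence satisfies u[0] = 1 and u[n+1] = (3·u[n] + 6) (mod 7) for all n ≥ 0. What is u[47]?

Listing terms: u[0] = 1; u[1] = 2; u[2] = 5; u[3] = 0; u[4] = 6; u[5] = 3; u[6] = 1.
Since u[6] = u[0] = 1, the sequence is periodic with period 6.
(47 - 0) mod 6 = 5, so u[47] = u[5] = 3.

3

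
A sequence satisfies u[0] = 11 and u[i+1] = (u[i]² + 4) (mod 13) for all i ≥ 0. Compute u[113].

7

u[0] = 11, u[1] = 8, u[2] = 3, u[3] = 0, u[4] = 4, u[5] = 7, u[6] = 1, u[7] = 5, u[8] = 3.
Since u[8] = u[2] = 3, the sequence is eventually periodic: after a pre-period of length 2 it cycles with period 6.
For i ≥ 2, u[i] depends only on (i - 2) mod 6. (113 - 2) mod 6 = 3, so u[113] = u[5] = 7.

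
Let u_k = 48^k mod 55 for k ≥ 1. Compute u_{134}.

14

We have u_1 = 48,  u_2 = 49,  u_3 = 42,  u_4 = 36,  u_5 = 23,  u_6 = 4,  u_7 = 27,  u_8 = 31,  u_9 = 3,  u_{10} = 34,  u_{11} = 37,  u_{12} = 16,  u_{13} = 53,  u_{14} = 14,  u_{15} = 12,  u_{16} = 26,  u_{17} = 38,  u_{18} = 9,  u_{19} = 47,  u_{20} = 1,  u_{21} = 48.
The sequence repeats with period 20.
So u_{134} = u_{1 + ((134-1) mod 20)} = u_{14} = 14.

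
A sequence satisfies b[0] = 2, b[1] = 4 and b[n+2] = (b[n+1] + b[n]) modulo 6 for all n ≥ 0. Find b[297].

b[0] = 2; b[1] = 4; b[2] = 0; b[3] = 4; b[4] = 4; b[5] = 2; b[6] = 0; b[7] = 2; b[8] = 2; b[9] = 4.
The sequence repeats with period 8.
So b[297] = b[0 + ((297-0) mod 8)] = b[1] = 4.

4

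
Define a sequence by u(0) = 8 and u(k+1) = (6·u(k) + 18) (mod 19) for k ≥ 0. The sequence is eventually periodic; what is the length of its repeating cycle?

9

Listing terms: u(0) = 8,  u(1) = 9,  u(2) = 15,  u(3) = 13,  u(4) = 1,  u(5) = 5,  u(6) = 10,  u(7) = 2,  u(8) = 11,  u(9) = 8.
Since u(9) = u(0) = 8, the sequence is periodic with period 9.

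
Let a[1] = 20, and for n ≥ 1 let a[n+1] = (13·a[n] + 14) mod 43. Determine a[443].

16

We have a[1] = 20, a[2] = 16, a[3] = 7, a[4] = 19, a[5] = 3, a[6] = 10, a[7] = 15, a[8] = 37, a[9] = 22, a[10] = 42, a[11] = 1, a[12] = 27, a[13] = 21, a[14] = 29, a[15] = 4, a[16] = 23, a[17] = 12, a[18] = 41, a[19] = 31, a[20] = 30, a[21] = 17, a[22] = 20.
Since a[22] = a[1] = 20, the sequence is periodic with period 21.
So a[443] = a[1 + ((443-1) mod 21)] = a[2] = 16.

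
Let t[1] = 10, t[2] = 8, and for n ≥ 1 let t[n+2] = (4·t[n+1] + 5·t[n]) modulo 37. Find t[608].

Listing terms: t[1] = 10; t[2] = 8; t[3] = 8; t[4] = 35; t[5] = 32; t[6] = 7; t[7] = 3; t[8] = 10; t[9] = 18; t[10] = 11; t[11] = 23; t[12] = 36; t[13] = 0; t[14] = 32; t[15] = 17; t[16] = 6; t[17] = 35; t[18] = 22; t[19] = 4; t[20] = 15; t[21] = 6; t[22] = 25; t[23] = 19; t[24] = 16; t[25] = 11; t[26] = 13; t[27] = 33; t[28] = 12; t[29] = 28; t[30] = 24; t[31] = 14; t[32] = 28; t[33] = 34; t[34] = 17; t[35] = 16; t[36] = 1; t[37] = 10; t[38] = 8.
The sequence repeats with period 36.
(608 - 1) mod 36 = 31, so t[608] = t[32] = 28.

28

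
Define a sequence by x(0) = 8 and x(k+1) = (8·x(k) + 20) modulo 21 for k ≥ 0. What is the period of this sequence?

14

We have x(0) = 8,  x(1) = 0,  x(2) = 20,  x(3) = 12,  x(4) = 11,  x(5) = 3,  x(6) = 2,  x(7) = 15,  x(8) = 14,  x(9) = 6,  x(10) = 5,  x(11) = 18,  x(12) = 17,  x(13) = 9,  x(14) = 8.
Since x(14) = x(0) = 8, the sequence is periodic with period 14.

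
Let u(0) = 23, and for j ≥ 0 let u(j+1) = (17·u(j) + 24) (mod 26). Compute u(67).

We have u(0) = 23,  u(1) = 25,  u(2) = 7,  u(3) = 13,  u(4) = 11,  u(5) = 3,  u(6) = 23.
Since u(6) = u(0) = 23, the sequence is periodic with period 6.
So u(67) = u(0 + ((67-0) mod 6)) = u(1) = 25.

25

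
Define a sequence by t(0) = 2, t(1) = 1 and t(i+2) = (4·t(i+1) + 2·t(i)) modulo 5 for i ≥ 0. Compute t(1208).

We have t(0) = 2, t(1) = 1, t(2) = 3, t(3) = 4, t(4) = 2, t(5) = 1.
Since (t(4), t(5)) = (t(0), t(1)) = (2, 1) (two consecutive terms determine the rest), the sequence is periodic with period 4.
(1208 - 0) mod 4 = 0, so t(1208) = t(0) = 2.

2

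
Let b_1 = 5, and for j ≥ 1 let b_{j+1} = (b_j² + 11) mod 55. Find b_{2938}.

25

We have b_1 = 5; b_2 = 36; b_3 = 42; b_4 = 15; b_5 = 16; b_6 = 47; b_7 = 20; b_8 = 26; b_9 = 27; b_{10} = 25; b_{11} = 31; b_{12} = 37; b_{13} = 5.
The sequence repeats with period 12.
So b_{2938} = b_{1 + ((2938-1) mod 12)} = b_{10} = 25.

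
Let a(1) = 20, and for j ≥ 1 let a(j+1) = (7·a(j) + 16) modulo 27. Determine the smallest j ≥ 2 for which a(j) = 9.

8

We have a(1) = 20,  a(2) = 21,  a(3) = 1,  a(4) = 23,  a(5) = 15,  a(6) = 13,  a(7) = 26,  a(8) = 9,  a(9) = 25,  a(10) = 2,  a(11) = 3,  a(12) = 10,  a(13) = 5,  a(14) = 24,  a(15) = 22,  a(16) = 8,  a(17) = 18,  a(18) = 7,  a(19) = 11,  a(20) = 12,  a(21) = 19,  a(22) = 14,  a(23) = 6,  a(24) = 4,  a(25) = 17,  a(26) = 0,  a(27) = 16,  a(28) = 20.
Since a(28) = a(1) = 20, the sequence is periodic with period 27.
The value 9 first appears (with j ≥ 2) at a(8).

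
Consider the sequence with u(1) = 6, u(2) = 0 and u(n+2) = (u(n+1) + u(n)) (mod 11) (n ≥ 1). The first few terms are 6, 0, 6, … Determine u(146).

We have u(1) = 6; u(2) = 0; u(3) = 6; u(4) = 6; u(5) = 1; u(6) = 7; u(7) = 8; u(8) = 4; u(9) = 1; u(10) = 5; u(11) = 6; u(12) = 0.
Since (u(11), u(12)) = (u(1), u(2)) = (6, 0) (two consecutive terms determine the rest), the sequence is periodic with period 10.
(146 - 1) mod 10 = 5, so u(146) = u(6) = 7.

7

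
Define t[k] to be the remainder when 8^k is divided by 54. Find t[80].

10

We have t[1] = 8,  t[2] = 10,  t[3] = 26,  t[4] = 46,  t[5] = 44,  t[6] = 28,  t[7] = 8.
Since t[7] = t[1] = 8, the sequence is periodic with period 6.
So t[80] = t[1 + ((80-1) mod 6)] = t[2] = 10.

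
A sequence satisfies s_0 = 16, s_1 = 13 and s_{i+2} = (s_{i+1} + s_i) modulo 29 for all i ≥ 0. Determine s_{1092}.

We have s_0 = 16; s_1 = 13; s_2 = 0; s_3 = 13; s_4 = 13; s_5 = 26; s_6 = 10; s_7 = 7; s_8 = 17; s_9 = 24; s_{10} = 12; s_{11} = 7; s_{12} = 19; s_{13} = 26; s_{14} = 16; s_{15} = 13.
Since (s_{14}, s_{15}) = (s_0, s_1) = (16, 13) (two consecutive terms determine the rest), the sequence is periodic with period 14.
So s_{1092} = s_{0 + ((1092-0) mod 14)} = s_0 = 16.

16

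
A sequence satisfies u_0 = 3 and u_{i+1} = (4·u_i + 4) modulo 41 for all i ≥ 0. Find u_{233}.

30

We have u_0 = 3, u_1 = 16, u_2 = 27, u_3 = 30, u_4 = 1, u_5 = 8, u_6 = 36, u_7 = 25, u_8 = 22, u_9 = 10, u_{10} = 3.
The sequence repeats with period 10.
So u_{233} = u_{0 + ((233-0) mod 10)} = u_3 = 30.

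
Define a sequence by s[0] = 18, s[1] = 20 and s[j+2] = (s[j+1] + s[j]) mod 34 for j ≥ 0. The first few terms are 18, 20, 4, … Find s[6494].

4

Computing terms: s[0] = 18,  s[1] = 20,  s[2] = 4,  s[3] = 24,  s[4] = 28,  s[5] = 18,  s[6] = 12,  s[7] = 30,  s[8] = 8,  s[9] = 4,  s[10] = 12,  s[11] = 16,  s[12] = 28,  s[13] = 10,  s[14] = 4,  s[15] = 14,  s[16] = 18,  s[17] = 32,  s[18] = 16,  s[19] = 14,  s[20] = 30,  s[21] = 10,  s[22] = 6,  s[23] = 16,  s[24] = 22,  s[25] = 4,  s[26] = 26,  s[27] = 30,  s[28] = 22,  s[29] = 18,  s[30] = 6,  s[31] = 24,  s[32] = 30,  s[33] = 20,  s[34] = 16,  s[35] = 2,  s[36] = 18,  s[37] = 20.
The sequence repeats with period 36.
So s[6494] = s[0 + ((6494-0) mod 36)] = s[14] = 4.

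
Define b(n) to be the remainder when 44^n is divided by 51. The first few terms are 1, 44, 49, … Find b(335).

29

Listing terms: b(0) = 1,  b(1) = 44,  b(2) = 49,  b(3) = 14,  b(4) = 4,  b(5) = 23,  b(6) = 43,  b(7) = 5,  b(8) = 16,  b(9) = 41,  b(10) = 19,  b(11) = 20,  b(12) = 13,  b(13) = 11,  b(14) = 25,  b(15) = 29,  b(16) = 1.
The sequence repeats with period 16.
So b(335) = b(0 + ((335-0) mod 16)) = b(15) = 29.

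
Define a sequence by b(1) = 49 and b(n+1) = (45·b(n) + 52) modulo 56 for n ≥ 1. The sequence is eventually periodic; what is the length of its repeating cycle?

6

Listing terms: b(1) = 49,  b(2) = 17,  b(3) = 33,  b(4) = 25,  b(5) = 1,  b(6) = 41,  b(7) = 49.
The sequence repeats with period 6.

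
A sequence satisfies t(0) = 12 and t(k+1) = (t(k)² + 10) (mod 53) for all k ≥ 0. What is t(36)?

25

t(0) = 12,  t(1) = 48,  t(2) = 35,  t(3) = 16,  t(4) = 1,  t(5) = 11,  t(6) = 25,  t(7) = 52,  t(8) = 11.
Since t(8) = t(5) = 11, the sequence is eventually periodic: after a pre-period of length 5 it cycles with period 3.
For k ≥ 5, t(k) depends only on (k - 5) mod 3. (36 - 5) mod 3 = 1, so t(36) = t(6) = 25.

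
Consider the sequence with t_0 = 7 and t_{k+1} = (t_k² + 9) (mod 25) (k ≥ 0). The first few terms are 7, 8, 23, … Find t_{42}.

23

Listing terms: t_0 = 7; t_1 = 8; t_2 = 23; t_3 = 13; t_4 = 3; t_5 = 18; t_6 = 8.
Since t_6 = t_1 = 8, the sequence is eventually periodic: after a pre-period of length 1 it cycles with period 5.
For k ≥ 1, t_k depends only on (k - 1) mod 5. (42 - 1) mod 5 = 1, so t_{42} = t_2 = 23.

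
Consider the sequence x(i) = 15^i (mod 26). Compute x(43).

x(0) = 1,  x(1) = 15,  x(2) = 17,  x(3) = 21,  x(4) = 3,  x(5) = 19,  x(6) = 25,  x(7) = 11,  x(8) = 9,  x(9) = 5,  x(10) = 23,  x(11) = 7,  x(12) = 1.
The sequence repeats with period 12.
(43 - 0) mod 12 = 7, so x(43) = x(7) = 11.

11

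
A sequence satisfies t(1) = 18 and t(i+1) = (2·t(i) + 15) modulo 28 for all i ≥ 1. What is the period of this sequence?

t(1) = 18; t(2) = 23; t(3) = 5; t(4) = 25; t(5) = 9; t(6) = 5.
Since t(6) = t(3) = 5, the sequence is eventually periodic: after a pre-period of length 2 it cycles with period 3.

3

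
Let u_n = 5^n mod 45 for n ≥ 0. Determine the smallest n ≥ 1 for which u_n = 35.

3

We have u_0 = 1, u_1 = 5, u_2 = 25, u_3 = 35, u_4 = 40, u_5 = 20, u_6 = 10, u_7 = 5.
Since u_7 = u_1 = 5, the sequence is eventually periodic: after a pre-period of length 1 it cycles with period 6.
The value 35 first appears (with n ≥ 1) at u_3.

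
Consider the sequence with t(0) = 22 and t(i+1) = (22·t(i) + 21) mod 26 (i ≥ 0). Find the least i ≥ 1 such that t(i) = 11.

1

t(0) = 22; t(1) = 11; t(2) = 3; t(3) = 9; t(4) = 11.
Since t(4) = t(1) = 11, the sequence is eventually periodic: after a pre-period of length 1 it cycles with period 3.
The value 11 first appears (with i ≥ 1) at t(1).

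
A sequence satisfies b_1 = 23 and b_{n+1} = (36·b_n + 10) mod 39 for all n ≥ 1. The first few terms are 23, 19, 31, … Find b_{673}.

10

Listing terms: b_1 = 23,  b_2 = 19,  b_3 = 31,  b_4 = 34,  b_5 = 25,  b_6 = 13,  b_7 = 10,  b_8 = 19.
Since b_8 = b_2 = 19, the sequence is eventually periodic: after a pre-period of length 1 it cycles with period 6.
For n ≥ 2, b_n depends only on (n - 2) mod 6. (673 - 2) mod 6 = 5, so b_{673} = b_7 = 10.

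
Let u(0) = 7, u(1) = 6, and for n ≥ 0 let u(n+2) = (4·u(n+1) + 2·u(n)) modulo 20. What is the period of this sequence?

4

Computing terms: u(0) = 7, u(1) = 6, u(2) = 18, u(3) = 4, u(4) = 12, u(5) = 16, u(6) = 8, u(7) = 4, u(8) = 12.
Since (u(7), u(8)) = (u(3), u(4)) = (4, 12) (two consecutive terms determine the rest), the sequence is eventually periodic: after a pre-period of length 3 it cycles with period 4.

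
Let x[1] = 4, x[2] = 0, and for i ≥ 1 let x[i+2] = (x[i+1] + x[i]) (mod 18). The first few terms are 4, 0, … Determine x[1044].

4

We have x[1] = 4,  x[2] = 0,  x[3] = 4,  x[4] = 4,  x[5] = 8,  x[6] = 12,  x[7] = 2,  x[8] = 14,  x[9] = 16,  x[10] = 12,  x[11] = 10,  x[12] = 4,  x[13] = 14,  x[14] = 0,  x[15] = 14,  x[16] = 14,  x[17] = 10,  x[18] = 6,  x[19] = 16,  x[20] = 4,  x[21] = 2,  x[22] = 6,  x[23] = 8,  x[24] = 14,  x[25] = 4,  x[26] = 0.
Since (x[25], x[26]) = (x[1], x[2]) = (4, 0) (two consecutive terms determine the rest), the sequence is periodic with period 24.
So x[1044] = x[1 + ((1044-1) mod 24)] = x[12] = 4.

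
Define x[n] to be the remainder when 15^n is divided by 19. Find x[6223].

x[1] = 15, x[2] = 16, x[3] = 12, x[4] = 9, x[5] = 2, x[6] = 11, x[7] = 13, x[8] = 5, x[9] = 18, x[10] = 4, x[11] = 3, x[12] = 7, x[13] = 10, x[14] = 17, x[15] = 8, x[16] = 6, x[17] = 14, x[18] = 1, x[19] = 15.
Since x[19] = x[1] = 15, the sequence is periodic with period 18.
So x[6223] = x[1 + ((6223-1) mod 18)] = x[13] = 10.

10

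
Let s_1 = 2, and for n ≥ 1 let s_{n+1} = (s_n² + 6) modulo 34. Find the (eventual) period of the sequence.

Listing terms: s_1 = 2; s_2 = 10; s_3 = 4; s_4 = 22; s_5 = 14; s_6 = 32; s_7 = 10.
Since s_7 = s_2 = 10, the sequence is eventually periodic: after a pre-period of length 1 it cycles with period 5.

5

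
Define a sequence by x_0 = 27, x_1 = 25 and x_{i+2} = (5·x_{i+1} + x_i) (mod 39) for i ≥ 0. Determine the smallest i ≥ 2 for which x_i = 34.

9

We have x_0 = 27; x_1 = 25; x_2 = 35; x_3 = 5; x_4 = 21; x_5 = 32; x_6 = 25; x_7 = 1; x_8 = 30; x_9 = 34; x_{10} = 5; x_{11} = 20; x_{12} = 27; x_{13} = 38; x_{14} = 22; x_{15} = 31; x_{16} = 21; x_{17} = 19; x_{18} = 38; x_{19} = 14; x_{20} = 30; x_{21} = 8; x_{22} = 31; x_{23} = 7; x_{24} = 27; x_{25} = 25.
Since (x_{24}, x_{25}) = (x_0, x_1) = (27, 25) (two consecutive terms determine the rest), the sequence is periodic with period 24.
The value 34 first appears (with i ≥ 2) at x_9.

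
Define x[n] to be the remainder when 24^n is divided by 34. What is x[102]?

26

Listing terms: x[1] = 24, x[2] = 32, x[3] = 20, x[4] = 4, x[5] = 28, x[6] = 26, x[7] = 12, x[8] = 16, x[9] = 10, x[10] = 2, x[11] = 14, x[12] = 30, x[13] = 6, x[14] = 8, x[15] = 22, x[16] = 18, x[17] = 24.
Since x[17] = x[1] = 24, the sequence is periodic with period 16.
So x[102] = x[1 + ((102-1) mod 16)] = x[6] = 26.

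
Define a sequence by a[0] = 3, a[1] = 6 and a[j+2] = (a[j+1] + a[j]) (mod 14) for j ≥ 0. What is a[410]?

5

Listing terms: a[0] = 3, a[1] = 6, a[2] = 9, a[3] = 1, a[4] = 10, a[5] = 11, a[6] = 7, a[7] = 4, a[8] = 11, a[9] = 1, a[10] = 12, a[11] = 13, a[12] = 11, a[13] = 10, a[14] = 7, a[15] = 3, a[16] = 10, a[17] = 13, a[18] = 9, a[19] = 8, a[20] = 3, a[21] = 11, a[22] = 0, a[23] = 11, a[24] = 11, a[25] = 8, a[26] = 5, a[27] = 13, a[28] = 4, a[29] = 3, a[30] = 7, a[31] = 10, a[32] = 3, a[33] = 13, a[34] = 2, a[35] = 1, a[36] = 3, a[37] = 4, a[38] = 7, a[39] = 11, a[40] = 4, a[41] = 1, a[42] = 5, a[43] = 6, a[44] = 11, a[45] = 3, a[46] = 0, a[47] = 3, a[48] = 3, a[49] = 6.
Since (a[48], a[49]) = (a[0], a[1]) = (3, 6) (two consecutive terms determine the rest), the sequence is periodic with period 48.
(410 - 0) mod 48 = 26, so a[410] = a[26] = 5.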